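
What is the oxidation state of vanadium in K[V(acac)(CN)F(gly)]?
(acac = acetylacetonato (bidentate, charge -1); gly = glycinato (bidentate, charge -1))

1 potassium outside the brackets (+1 each) → the complex ion is 1−.
Ligand charges: 1×CN = -1; 1×acac = -1; 1×gly = -1; 1×F = -1; sum -4.
V + (-4) = 1− ⇒ V is +3.

+3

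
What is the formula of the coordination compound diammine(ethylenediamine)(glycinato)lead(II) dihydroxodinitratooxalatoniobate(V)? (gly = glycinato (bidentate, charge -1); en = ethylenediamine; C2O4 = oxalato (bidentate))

[Pb(en)(gly)(NH3)2][Nb(C2O4)(NO3)2(OH)2]

Cation [Pb…]: ligand charges -1, Pb(II) ⇒ ion charge 1+.
Anion [Nb…]: ligand charges -6, Nb(V) ⇒ ion charge 1−.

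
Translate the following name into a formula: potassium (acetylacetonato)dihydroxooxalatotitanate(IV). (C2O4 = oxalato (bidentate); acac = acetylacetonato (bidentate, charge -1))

Ligands: 2 hydroxo (OH, -1), 1 oxalato (C2O4, -2), 1 acetylacetonato (acac, -1). Ligand charge sum = -5.
With Ti in oxidation state +4, the complex ion is [Ti...]^1−.
Charge balance with potassium (+1) requires 1 complex ion per 1 potassium.

K[Ti(acac)(C2O4)(OH)2]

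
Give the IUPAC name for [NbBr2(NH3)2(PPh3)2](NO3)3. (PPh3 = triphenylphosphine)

diamminedibromobis(triphenylphosphine)niobium(V) nitrate

The 3 nitrate counter-ions carry a total charge of -3, so each complex ion is 3+.
Ligand charges: 2×ammine (neutral), 2×bromo (-1 each), 2×triphenylphosphine (neutral); total -2. So Nb + (-2) = 3+, giving Nb = +5.
Ligands are named alphabetically: ammine before bromo before triphenylphosphine.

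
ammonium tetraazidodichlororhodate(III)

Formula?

Ligands: 2 chloro (Cl, -1), 4 azido (N3, -1). Ligand charge sum = -6.
With Rh in oxidation state +3, the complex ion is [Rh...]^3−.
Charge balance with ammonium (+1) requires 1 complex ion per 3 ammonium.

(NH4)3[RhCl2(N3)4]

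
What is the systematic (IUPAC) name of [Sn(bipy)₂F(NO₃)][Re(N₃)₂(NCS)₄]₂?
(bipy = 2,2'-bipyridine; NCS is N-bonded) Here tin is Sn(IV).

bis(2,2'-bipyridine)fluoronitratotin(IV) diazidotetraisothiocyanatorhenate(V)

Both ions are complex: the cation is named first with the plain metal name, the anion second with the -ate form; each ion's ligands are alphabetised independently.
Sn is given as +4; the cation's ligand charges sum to -2, so the complex cation is 2+.
With 2 anions per cation, each anion must be 2/2 = 1−.
Anion: ligand charges sum to -6; for the ion to be 1−, Re = +5.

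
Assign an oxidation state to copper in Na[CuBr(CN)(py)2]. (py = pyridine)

1 sodium outside the brackets (+1 each) → the complex ion is 1−.
Ligand charges: 1×Br = -1; 2×py neutral; 1×CN = -1; sum -2.
Cu + (-2) = 1− ⇒ Cu is +1.

+1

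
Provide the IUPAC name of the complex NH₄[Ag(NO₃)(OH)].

The 1 ammonium counter-ion carries a total charge of +1, so each complex ion is 1−.
Ligand charges: 1×hydroxo (-1 each), 1×nitrato (-1 each); total -2. So Ag + (-2) = 1−, giving Ag = +1.
Ligands are named alphabetically: hydroxo before nitrato.
The complex ion is anionic, so silver takes the -ate form argentate(I).

ammonium hydroxonitratoargentate(I)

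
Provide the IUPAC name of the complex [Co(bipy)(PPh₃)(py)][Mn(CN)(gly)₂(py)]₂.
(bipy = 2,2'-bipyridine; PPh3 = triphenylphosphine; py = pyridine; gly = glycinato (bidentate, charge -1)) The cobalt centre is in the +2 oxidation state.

Both ions are complex: the cation is named first with the plain metal name, the anion second with the -ate form; each ion's ligands are alphabetised independently.
Co is given as +2; the cation's ligand charges sum to 0, so the complex cation is 2+.
With 2 anions per cation, each anion must be 2/2 = 1−.
Anion: ligand charges sum to -3; for the ion to be 1−, Mn = +2.

(2,2'-bipyridine)(pyridine)(triphenylphosphine)cobalt(II) cyanobis(glycinato)(pyridine)manganate(II)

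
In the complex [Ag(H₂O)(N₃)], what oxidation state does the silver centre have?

+1

No counter-ion: the bracketed complex is neutral.
Ligand charges: 1×H2O neutral; 1×N3 = -1; sum -1.
Ag + (-1) = 0 ⇒ Ag is +1.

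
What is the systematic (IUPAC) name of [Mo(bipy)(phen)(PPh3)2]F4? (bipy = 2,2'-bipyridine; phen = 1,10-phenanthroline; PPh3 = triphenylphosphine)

(2,2'-bipyridine)(1,10-phenanthroline)bis(triphenylphosphine)molybdenum(IV) fluoride

The 4 fluoride counter-ions carry a total charge of -4, so each complex ion is 4+.
Ligand charges: 1×2,2'-bipyridine (neutral), 1×1,10-phenanthroline (neutral), 2×triphenylphosphine (neutral); total 0. So Mo + (0) = 4+, giving Mo = +4.
Ligands are named alphabetically: bipyridine before phenanthroline before triphenylphosphine.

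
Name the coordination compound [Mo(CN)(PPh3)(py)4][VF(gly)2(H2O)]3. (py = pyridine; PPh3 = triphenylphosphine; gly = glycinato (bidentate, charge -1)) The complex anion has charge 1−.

The complex anion is given as 1−; its ligand charges sum to -3, so V = +2.
With 3 anions per cation, the cation must be 3×1 = 3+.
Cation: ligand charges sum to -1; for the ion to be 3+, Mo = +4.

cyanotetrakis(pyridine)(triphenylphosphine)molybdenum(IV) aquafluorobis(glycinato)vanadate(II)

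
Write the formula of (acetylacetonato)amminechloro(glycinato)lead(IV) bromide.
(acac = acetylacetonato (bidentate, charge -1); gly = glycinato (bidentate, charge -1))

Ligands: 1 acetylacetonato (acac, -1), 1 chloro (Cl, -1), 1 glycinato (gly, -1), 1 ammine (NH3, neutral). Ligand charge sum = -3.
With Pb in oxidation state +4, the complex ion is [Pb...]^1+.
Charge balance with bromide (-1) requires 1 complex ion per 1 bromide.

[Pb(acac)Cl(gly)(NH3)]Br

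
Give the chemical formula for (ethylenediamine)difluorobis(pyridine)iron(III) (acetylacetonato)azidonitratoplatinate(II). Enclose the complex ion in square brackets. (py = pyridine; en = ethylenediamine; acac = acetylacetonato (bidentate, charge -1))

[Fe(en)F2(py)2][Pt(acac)(N3)(NO3)]

Cation [Fe…]: ligand charges -2, Fe(III) ⇒ ion charge 1+.
Anion [Pt…]: ligand charges -3, Pt(II) ⇒ ion charge 1−.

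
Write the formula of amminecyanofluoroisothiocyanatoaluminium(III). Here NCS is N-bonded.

Ligands: 1 fluoro (F, -1), 1 cyano (CN, -1), 1 ammine (NH3, neutral), 1 isothiocyanato (NCS, -1). Ligand charge sum = -3.
With Al in oxidation state +3, the complex ion is [Al...].

[Al(CN)F(NCS)(NH3)]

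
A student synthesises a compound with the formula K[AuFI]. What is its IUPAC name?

The 1 potassium counter-ion carries a total charge of +1, so each complex ion is 1−.
Ligand charges: 1×fluoro (-1 each), 1×iodo (-1 each); total -2. So Au + (-2) = 1−, giving Au = +1.
The complex ion is anionic, so gold takes the -ate form aurate(I).

potassium fluoroiodoaurate(I)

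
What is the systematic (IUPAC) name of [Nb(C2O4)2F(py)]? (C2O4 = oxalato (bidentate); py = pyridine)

There is no counter-ion, so the complex is neutral overall.
Ligand charges: 2×oxalato (-2 each), 1×fluoro (-1 each), 1×pyridine (neutral); total -5. So Nb + (-5) = 0, giving Nb = +5.
Ligands are named alphabetically: fluoro before oxalato before pyridine.

fluorodioxalato(pyridine)niobium(V)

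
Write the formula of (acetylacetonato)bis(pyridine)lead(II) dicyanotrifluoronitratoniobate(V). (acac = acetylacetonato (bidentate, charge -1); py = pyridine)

[Pb(acac)(py)2][Nb(CN)2F3(NO3)]

Cation [Pb…]: ligand charges -1, Pb(II) ⇒ ion charge 1+.
Anion [Nb…]: ligand charges -6, Nb(V) ⇒ ion charge 1−.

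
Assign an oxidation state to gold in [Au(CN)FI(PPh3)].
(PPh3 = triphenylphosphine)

+3

No counter-ion: the bracketed complex is neutral.
Ligand charges: 1×PPh3 neutral; 1×I = -1; 1×F = -1; 1×CN = -1; sum -3.
Au + (-3) = 0 ⇒ Au is +3.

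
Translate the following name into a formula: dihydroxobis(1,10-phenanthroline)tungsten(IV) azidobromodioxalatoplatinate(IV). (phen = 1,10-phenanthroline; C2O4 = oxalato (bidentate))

[W(OH)2(phen)2][PtBr(C2O4)2(N3)]

Cation [W…]: ligand charges -2, W(IV) ⇒ ion charge 2+.
Anion [Pt…]: ligand charges -6, Pt(IV) ⇒ ion charge 2−.
One 2+ cation balances one 2− anion.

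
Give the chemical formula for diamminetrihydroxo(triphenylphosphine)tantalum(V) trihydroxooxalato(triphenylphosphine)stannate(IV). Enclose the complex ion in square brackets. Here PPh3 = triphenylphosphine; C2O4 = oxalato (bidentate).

Cation [Ta…]: ligand charges -3, Ta(V) ⇒ ion charge 2+.
Anion [Sn…]: ligand charges -5, Sn(IV) ⇒ ion charge 1−.
One 2+ cation requires 2 of the 1− anion.

[Ta(NH3)2(OH)3(PPh3)][Sn(C2O4)(OH)3(PPh3)]2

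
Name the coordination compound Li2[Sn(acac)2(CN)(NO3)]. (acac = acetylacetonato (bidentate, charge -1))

The 2 lithium counter-ions carry a total charge of +2, so each complex ion is 2−.
Ligand charges: 1×nitrato (-1 each), 1×cyano (-1 each), 2×acetylacetonato (-1 each); total -4. So Sn + (-4) = 2−, giving Sn = +2.
Ligands are named alphabetically: acetylacetonato before cyano before nitrato.
The complex ion is anionic, so tin takes the -ate form stannate(II).

lithium bis(acetylacetonato)cyanonitratostannate(II)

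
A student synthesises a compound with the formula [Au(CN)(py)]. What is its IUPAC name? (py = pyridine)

cyano(pyridine)gold(I)

There is no counter-ion, so the complex is neutral overall.
Ligand charges: 1×cyano (-1 each), 1×pyridine (neutral); total -1. So Au + (-1) = 0, giving Au = +1.
Ligands are named alphabetically: cyano before pyridine.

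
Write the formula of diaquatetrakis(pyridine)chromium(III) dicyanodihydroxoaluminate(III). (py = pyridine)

Cation [Cr…]: ligand charges 0, Cr(III) ⇒ ion charge 3+.
Anion [Al…]: ligand charges -4, Al(III) ⇒ ion charge 1−.

[Cr(H2O)2(py)4][Al(CN)2(OH)2]3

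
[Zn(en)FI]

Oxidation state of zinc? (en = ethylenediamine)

+2

No counter-ion: the bracketed complex is neutral.
Ligand charges: 1×F = -1; 1×en neutral; 1×I = -1; sum -2.
Zn + (-2) = 0 ⇒ Zn is +2.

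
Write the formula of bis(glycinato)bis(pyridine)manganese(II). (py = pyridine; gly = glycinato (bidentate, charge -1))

Ligands: 2 pyridine (py, neutral), 2 glycinato (gly, -1). Ligand charge sum = -2.
With Mn in oxidation state +2, the complex ion is [Mn...].

[Mn(gly)2(py)2]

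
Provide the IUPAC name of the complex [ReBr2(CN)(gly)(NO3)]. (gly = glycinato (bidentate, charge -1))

There is no counter-ion, so the complex is neutral overall.
Ligand charges: 2×bromo (-1 each), 1×nitrato (-1 each), 1×cyano (-1 each), 1×glycinato (-1 each); total -5. So Re + (-5) = 0, giving Re = +5.
Ligands are named alphabetically: bromo before cyano before glycinato before nitrato.

dibromocyano(glycinato)nitratorhenium(V)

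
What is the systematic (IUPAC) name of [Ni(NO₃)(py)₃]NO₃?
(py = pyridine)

nitratotris(pyridine)nickel(II) nitrate

The 1 nitrate counter-ion carries a total charge of -1, so each complex ion is 1+.
Ligand charges: 3×pyridine (neutral), 1×nitrato (-1 each); total -1. So Ni + (-1) = 1+, giving Ni = +2.
Ligands are named alphabetically: nitrato before pyridine.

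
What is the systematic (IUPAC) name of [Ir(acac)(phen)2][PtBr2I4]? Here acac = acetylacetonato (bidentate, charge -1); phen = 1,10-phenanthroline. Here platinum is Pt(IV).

Both ions are complex: the cation is named first with the plain metal name, the anion second with the -ate form; each ion's ligands are alphabetised independently.
Pt is given as +4; the anion's ligand charges sum to -6, so the complex anion is 2−.
A 1:1 salt means the cation carries the equal and opposite charge, 2+.
Cation: ligand charges sum to -1; for the ion to be 2+, Ir = +3.

(acetylacetonato)bis(1,10-phenanthroline)iridium(III) dibromotetraiodoplatinate(IV)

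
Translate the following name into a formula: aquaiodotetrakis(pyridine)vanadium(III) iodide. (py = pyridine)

Ligands: 1 aqua (H2O, neutral), 1 iodo (I, -1), 4 pyridine (py, neutral). Ligand charge sum = -1.
With V in oxidation state +3, the complex ion is [V...]^2+.
Charge balance with iodide (-1) requires 1 complex ion per 2 iodide.

[V(H2O)I(py)4]I2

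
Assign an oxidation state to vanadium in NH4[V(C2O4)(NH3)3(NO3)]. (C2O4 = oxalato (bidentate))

+2

1 ammonium outside the brackets (+1 each) → the complex ion is 1−.
Ligand charges: 1×C2O4 = -2; 1×NO3 = -1; 3×NH3 neutral; sum -3.
V + (-3) = 1− ⇒ V is +2.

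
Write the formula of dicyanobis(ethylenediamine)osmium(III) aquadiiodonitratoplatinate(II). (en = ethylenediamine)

Cation [Os…]: ligand charges -2, Os(III) ⇒ ion charge 1+.
Anion [Pt…]: ligand charges -3, Pt(II) ⇒ ion charge 1−.
One 1+ cation balances one 1− anion.

[Os(CN)2(en)2][Pt(H2O)I2(NO3)]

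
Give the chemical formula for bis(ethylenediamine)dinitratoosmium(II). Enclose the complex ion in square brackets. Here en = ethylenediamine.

Ligands: 2 nitrato (NO3, -1), 2 ethylenediamine (en, neutral). Ligand charge sum = -2.
With Os in oxidation state +2, the complex ion is [Os...].

[Os(en)2(NO3)2]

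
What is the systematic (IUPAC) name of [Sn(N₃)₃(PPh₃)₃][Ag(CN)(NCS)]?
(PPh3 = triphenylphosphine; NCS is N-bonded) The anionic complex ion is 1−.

triazidotris(triphenylphosphine)tin(IV) cyanoisothiocyanatoargentate(I)

Both ions are complex: the cation is named first with the plain metal name, the anion second with the -ate form; each ion's ligands are alphabetised independently.
The complex anion is given as 1−; its ligand charges sum to -2, so Ag = +1.
A 1:1 salt means the cation carries the equal and opposite charge, 1+.
Cation: ligand charges sum to -3; for the ion to be 1+, Sn = +4.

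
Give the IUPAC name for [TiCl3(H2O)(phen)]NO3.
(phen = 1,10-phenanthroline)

aquatrichloro(1,10-phenanthroline)titanium(IV) nitrate

The 1 nitrate counter-ion carries a total charge of -1, so each complex ion is 1+.
Ligand charges: 1×aqua (neutral), 1×1,10-phenanthroline (neutral), 3×chloro (-1 each); total -3. So Ti + (-3) = 1+, giving Ti = +4.
Ligands are named alphabetically: aqua before chloro before phenanthroline.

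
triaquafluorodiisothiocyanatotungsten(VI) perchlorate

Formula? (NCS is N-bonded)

[WF(H2O)3(NCS)2](ClO4)3

Ligands: 3 aqua (H2O, neutral), 2 isothiocyanato (NCS, -1), 1 fluoro (F, -1). Ligand charge sum = -3.
With W in oxidation state +6, the complex ion is [W...]^3+.
Charge balance with perchlorate (-1) requires 1 complex ion per 3 perchlorate.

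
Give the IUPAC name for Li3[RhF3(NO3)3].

lithium trifluorotrinitratorhodate(III)

The 3 lithium counter-ions carry a total charge of +3, so each complex ion is 3−.
Ligand charges: 3×fluoro (-1 each), 3×nitrato (-1 each); total -6. So Rh + (-6) = 3−, giving Rh = +3.
Ligands are named alphabetically: fluoro before nitrato.
The complex ion is anionic, so rhodium takes the -ate form rhodate(III).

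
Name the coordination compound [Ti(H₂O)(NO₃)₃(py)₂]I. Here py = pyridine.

The 1 iodide counter-ion carries a total charge of -1, so each complex ion is 1+.
Ligand charges: 2×pyridine (neutral), 3×nitrato (-1 each), 1×aqua (neutral); total -3. So Ti + (-3) = 1+, giving Ti = +4.
Ligands are named alphabetically: aqua before nitrato before pyridine.

aquatrinitratobis(pyridine)titanium(IV) iodide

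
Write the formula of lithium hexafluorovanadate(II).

Li4[VF6]

Ligands: 6 fluoro (F, -1). Ligand charge sum = -6.
With V in oxidation state +2, the complex ion is [V...]^4−.
Charge balance with lithium (+1) requires 1 complex ion per 4 lithium.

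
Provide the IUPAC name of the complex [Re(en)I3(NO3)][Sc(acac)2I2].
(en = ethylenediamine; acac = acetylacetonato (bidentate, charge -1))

(ethylenediamine)triiodonitratorhenium(V) bis(acetylacetonato)diiodoscandate(III)

Scandium is always +3 in its complexes; the anion's ligand charges sum to -4, so the complex anion is 1−.
A 1:1 salt means the cation carries the equal and opposite charge, 1+.
Cation: ligand charges sum to -4; for the ion to be 1+, Re = +5.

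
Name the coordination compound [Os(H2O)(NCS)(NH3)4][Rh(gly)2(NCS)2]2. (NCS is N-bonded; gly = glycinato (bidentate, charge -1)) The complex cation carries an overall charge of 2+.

tetraammineaquaisothiocyanatoosmium(III) bis(glycinato)diisothiocyanatorhodate(III)

Both ions are complex: the cation is named first with the plain metal name, the anion second with the -ate form; each ion's ligands are alphabetised independently.
The complex cation is given as 2+; its ligand charges sum to -1, so Os = +3.
With 2 anions per cation, each anion must be 2/2 = 1−.
Anion: ligand charges sum to -4; for the ion to be 1−, Rh = +3.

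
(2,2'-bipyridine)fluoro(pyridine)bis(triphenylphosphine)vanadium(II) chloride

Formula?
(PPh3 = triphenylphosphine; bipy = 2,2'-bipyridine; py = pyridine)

Ligands: 2 triphenylphosphine (PPh3, neutral), 1 fluoro (F, -1), 1 2,2'-bipyridine (bipy, neutral), 1 pyridine (py, neutral). Ligand charge sum = -1.
Charge balance with chloride (-1) requires 1 complex ion per 1 chloride.

[V(bipy)F(PPh3)2(py)]Cl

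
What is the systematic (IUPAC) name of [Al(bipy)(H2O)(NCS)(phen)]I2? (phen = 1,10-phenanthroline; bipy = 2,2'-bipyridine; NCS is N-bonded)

aqua(2,2'-bipyridine)isothiocyanato(1,10-phenanthroline)aluminium(III) iodide

The 2 iodide counter-ions carry a total charge of -2, so each complex ion is 2+.
Ligand charges: 1×1,10-phenanthroline (neutral), 1×2,2'-bipyridine (neutral), 1×aqua (neutral), 1×isothiocyanato (-1 each); total -1. So Al + (-1) = 2+, giving Al = +3.
Ligands are named alphabetically: aqua before bipyridine before isothiocyanato before phenanthroline.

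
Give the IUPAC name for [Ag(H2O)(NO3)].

There is no counter-ion, so the complex is neutral overall.
Ligand charges: 1×nitrato (-1 each), 1×aqua (neutral); total -1. So Ag + (-1) = 0, giving Ag = +1.
Ligands are named alphabetically: aqua before nitrato.

aquanitratosilver(I)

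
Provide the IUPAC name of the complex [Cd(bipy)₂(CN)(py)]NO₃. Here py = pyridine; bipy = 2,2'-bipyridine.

The 1 nitrate counter-ion carries a total charge of -1, so each complex ion is 1+.
Ligand charges: 1×pyridine (neutral), 1×cyano (-1 each), 2×2,2'-bipyridine (neutral); total -1. So Cd + (-1) = 1+, giving Cd = +2.
Ligands are named alphabetically: bipyridine before cyano before pyridine.

bis(2,2'-bipyridine)cyano(pyridine)cadmium(II) nitrate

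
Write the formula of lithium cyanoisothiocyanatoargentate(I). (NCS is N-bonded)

Li[Ag(CN)(NCS)]

Ligands: 1 cyano (CN, -1), 1 isothiocyanato (NCS, -1). Ligand charge sum = -2.
Charge balance with lithium (+1) requires 1 complex ion per 1 lithium.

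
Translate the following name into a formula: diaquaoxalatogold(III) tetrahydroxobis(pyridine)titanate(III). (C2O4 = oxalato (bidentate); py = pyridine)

Cation [Au…]: ligand charges -2, Au(III) ⇒ ion charge 1+.
Anion [Ti…]: ligand charges -4, Ti(III) ⇒ ion charge 1−.
One 1+ cation balances one 1− anion.

[Au(C2O4)(H2O)2][Ti(OH)4(py)2]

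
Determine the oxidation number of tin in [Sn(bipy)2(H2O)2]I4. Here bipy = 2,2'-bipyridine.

4 iodide outside the brackets (-1 each) → the complex ion is 4+.
Ligand charges: 2×bipy neutral; 2×H2O neutral; sum 0.
Sn + (0) = 4+ ⇒ Sn is +4.

+4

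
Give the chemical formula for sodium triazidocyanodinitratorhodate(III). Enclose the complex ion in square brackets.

Na3[Rh(CN)(N3)3(NO3)2]

Ligands: 1 cyano (CN, -1), 3 azido (N3, -1), 2 nitrato (NO3, -1). Ligand charge sum = -6.
With Rh in oxidation state +3, the complex ion is [Rh...]^3−.
Charge balance with sodium (+1) requires 1 complex ion per 3 sodium.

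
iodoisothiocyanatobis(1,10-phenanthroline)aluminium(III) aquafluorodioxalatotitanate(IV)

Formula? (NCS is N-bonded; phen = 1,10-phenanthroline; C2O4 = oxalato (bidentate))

Cation [Al…]: ligand charges -2, Al(III) ⇒ ion charge 1+.
Anion [Ti…]: ligand charges -5, Ti(IV) ⇒ ion charge 1−.
One 1+ cation balances one 1− anion.

[AlI(NCS)(phen)2][Ti(C2O4)2F(H2O)]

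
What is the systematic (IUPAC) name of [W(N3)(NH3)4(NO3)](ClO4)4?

tetraammineazidonitratotungsten(VI) perchlorate

The 4 perchlorate counter-ions carry a total charge of -4, so each complex ion is 4+.
Ligand charges: 4×ammine (neutral), 1×azido (-1 each), 1×nitrato (-1 each); total -2. So W + (-2) = 4+, giving W = +6.
Ligands are named alphabetically: ammine before azido before nitrato.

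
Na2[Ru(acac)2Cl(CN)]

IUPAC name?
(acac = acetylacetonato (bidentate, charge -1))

The 2 sodium counter-ions carry a total charge of +2, so each complex ion is 2−.
Ligand charges: 1×cyano (-1 each), 1×chloro (-1 each), 2×acetylacetonato (-1 each); total -4. So Ru + (-4) = 2−, giving Ru = +2.
The complex ion is anionic, so ruthenium takes the -ate form ruthenate(II).

sodium bis(acetylacetonato)chlorocyanoruthenate(II)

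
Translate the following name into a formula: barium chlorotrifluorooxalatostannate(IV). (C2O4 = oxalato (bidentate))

Ligands: 1 chloro (Cl, -1), 3 fluoro (F, -1), 1 oxalato (C2O4, -2). Ligand charge sum = -6.
With Sn in oxidation state +4, the complex ion is [Sn...]^2−.
Charge balance with barium (+2) requires 1 complex ion per 1 barium.

Ba[Sn(C2O4)ClF3]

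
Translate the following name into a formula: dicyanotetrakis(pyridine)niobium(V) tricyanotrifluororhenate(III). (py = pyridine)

[Nb(CN)2(py)4][Re(CN)3F3]

Cation [Nb…]: ligand charges -2, Nb(V) ⇒ ion charge 3+.
Anion [Re…]: ligand charges -6, Re(III) ⇒ ion charge 3−.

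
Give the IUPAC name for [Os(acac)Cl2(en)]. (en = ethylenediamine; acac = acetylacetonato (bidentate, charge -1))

There is no counter-ion, so the complex is neutral overall.
Ligand charges: 2×chloro (-1 each), 1×ethylenediamine (neutral), 1×acetylacetonato (-1 each); total -3. So Os + (-3) = 0, giving Os = +3.
Ligands are named alphabetically: acetylacetonato before chloro before ethylenediamine.

(acetylacetonato)dichloro(ethylenediamine)osmium(III)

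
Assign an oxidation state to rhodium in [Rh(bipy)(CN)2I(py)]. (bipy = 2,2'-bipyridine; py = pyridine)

+3

No counter-ion: the bracketed complex is neutral.
Ligand charges: 1×bipy neutral; 2×CN = -2; 1×I = -1; 1×py neutral; sum -3.
Rh + (-3) = 0 ⇒ Rh is +3.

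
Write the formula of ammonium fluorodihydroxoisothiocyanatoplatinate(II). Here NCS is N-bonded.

(NH4)2[PtF(NCS)(OH)2]

Ligands: 1 fluoro (F, -1), 1 isothiocyanato (NCS, -1), 2 hydroxo (OH, -1). Ligand charge sum = -4.
With Pt in oxidation state +2, the complex ion is [Pt...]^2−.
Charge balance with ammonium (+1) requires 1 complex ion per 2 ammonium.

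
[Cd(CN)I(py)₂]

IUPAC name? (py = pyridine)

There is no counter-ion, so the complex is neutral overall.
Ligand charges: 1×cyano (-1 each), 2×pyridine (neutral), 1×iodo (-1 each); total -2. So Cd + (-2) = 0, giving Cd = +2.
Ligands are named alphabetically: cyano before iodo before pyridine.

cyanoiodobis(pyridine)cadmium(II)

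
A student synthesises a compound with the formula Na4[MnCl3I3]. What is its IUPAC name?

sodium trichlorotriiodomanganate(II)

The 4 sodium counter-ions carry a total charge of +4, so each complex ion is 4−.
Ligand charges: 3×chloro (-1 each), 3×iodo (-1 each); total -6. So Mn + (-6) = 4−, giving Mn = +2.
Ligands are named alphabetically: chloro before iodo.
The complex ion is anionic, so manganese takes the -ate form manganate(II).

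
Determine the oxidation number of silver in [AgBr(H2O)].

+1

No counter-ion: the bracketed complex is neutral.
Ligand charges: 1×Br = -1; 1×H2O neutral; sum -1.
Ag + (-1) = 0 ⇒ Ag is +1.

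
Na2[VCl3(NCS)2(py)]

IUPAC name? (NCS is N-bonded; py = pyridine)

The 2 sodium counter-ions carry a total charge of +2, so each complex ion is 2−.
Ligand charges: 3×chloro (-1 each), 2×isothiocyanato (-1 each), 1×pyridine (neutral); total -5. So V + (-5) = 2−, giving V = +3.
The complex ion is anionic, so vanadium takes the -ate form vanadate(III).

sodium trichlorodiisothiocyanato(pyridine)vanadate(III)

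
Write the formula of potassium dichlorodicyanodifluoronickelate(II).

K4[NiCl2(CN)2F2]

Ligands: 2 cyano (CN, -1), 2 chloro (Cl, -1), 2 fluoro (F, -1). Ligand charge sum = -6.
With Ni in oxidation state +2, the complex ion is [Ni...]^4−.
Charge balance with potassium (+1) requires 1 complex ion per 4 potassium.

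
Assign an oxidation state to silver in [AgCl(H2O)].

No counter-ion: the bracketed complex is neutral.
Ligand charges: 1×H2O neutral; 1×Cl = -1; sum -1.
Ag + (-1) = 0 ⇒ Ag is +1.

+1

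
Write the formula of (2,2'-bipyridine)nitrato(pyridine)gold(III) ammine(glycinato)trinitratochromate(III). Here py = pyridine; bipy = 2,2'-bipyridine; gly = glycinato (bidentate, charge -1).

Cation [Au…]: ligand charges -1, Au(III) ⇒ ion charge 2+.
Anion [Cr…]: ligand charges -4, Cr(III) ⇒ ion charge 1−.

[Au(bipy)(NO3)(py)][Cr(gly)(NH3)(NO3)3]2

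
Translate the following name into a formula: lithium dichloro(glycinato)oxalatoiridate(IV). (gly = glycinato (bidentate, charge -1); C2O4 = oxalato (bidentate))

Ligands: 1 glycinato (gly, -1), 2 chloro (Cl, -1), 1 oxalato (C2O4, -2). Ligand charge sum = -5.
With Ir in oxidation state +4, the complex ion is [Ir...]^1−.
Charge balance with lithium (+1) requires 1 complex ion per 1 lithium.

Li[Ir(C2O4)Cl2(gly)]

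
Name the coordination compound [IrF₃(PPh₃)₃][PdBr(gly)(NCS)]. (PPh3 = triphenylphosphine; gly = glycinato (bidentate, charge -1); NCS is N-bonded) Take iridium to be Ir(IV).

trifluorotris(triphenylphosphine)iridium(IV) bromo(glycinato)isothiocyanatopalladate(II)

Both ions are complex: the cation is named first with the plain metal name, the anion second with the -ate form; each ion's ligands are alphabetised independently.
Ir is given as +4; the cation's ligand charges sum to -3, so the complex cation is 1+.
A 1:1 salt means the anion carries the equal and opposite charge, 1−.
Anion: ligand charges sum to -3; for the ion to be 1−, Pd = +2.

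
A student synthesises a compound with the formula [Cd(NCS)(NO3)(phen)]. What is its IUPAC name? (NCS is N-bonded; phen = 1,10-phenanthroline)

There is no counter-ion, so the complex is neutral overall.
Ligand charges: 1×nitrato (-1 each), 1×isothiocyanato (-1 each), 1×1,10-phenanthroline (neutral); total -2. So Cd + (-2) = 0, giving Cd = +2.
Ligands are named alphabetically: isothiocyanato before nitrato before phenanthroline.

isothiocyanatonitrato(1,10-phenanthroline)cadmium(II)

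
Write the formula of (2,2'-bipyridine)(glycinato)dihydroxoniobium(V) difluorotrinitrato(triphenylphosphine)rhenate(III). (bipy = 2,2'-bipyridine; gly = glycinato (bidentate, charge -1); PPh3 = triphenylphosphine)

Cation [Nb…]: ligand charges -3, Nb(V) ⇒ ion charge 2+.
Anion [Re…]: ligand charges -5, Re(III) ⇒ ion charge 2−.
One 2+ cation balances one 2− anion.

[Nb(bipy)(gly)(OH)2][ReF2(NO3)3(PPh3)]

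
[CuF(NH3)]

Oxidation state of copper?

+1

No counter-ion: the bracketed complex is neutral.
Ligand charges: 1×F = -1; 1×NH3 neutral; sum -1.
Cu + (-1) = 0 ⇒ Cu is +1.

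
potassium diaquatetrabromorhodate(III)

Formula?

Ligands: 4 bromo (Br, -1), 2 aqua (H2O, neutral). Ligand charge sum = -4.
With Rh in oxidation state +3, the complex ion is [Rh...]^1−.
Charge balance with potassium (+1) requires 1 complex ion per 1 potassium.

K[RhBr4(H2O)2]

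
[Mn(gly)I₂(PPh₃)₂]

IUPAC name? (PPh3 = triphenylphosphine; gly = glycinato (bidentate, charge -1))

(glycinato)diiodobis(triphenylphosphine)manganese(III)

There is no counter-ion, so the complex is neutral overall.
Ligand charges: 2×iodo (-1 each), 2×triphenylphosphine (neutral), 1×glycinato (-1 each); total -3. So Mn + (-3) = 0, giving Mn = +3.
Ligands are named alphabetically: glycinato before iodo before triphenylphosphine.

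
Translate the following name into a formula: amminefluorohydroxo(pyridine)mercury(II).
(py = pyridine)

[HgF(NH3)(OH)(py)]

Ligands: 1 pyridine (py, neutral), 1 hydroxo (OH, -1), 1 fluoro (F, -1), 1 ammine (NH3, neutral). Ligand charge sum = -2.
With Hg in oxidation state +2, the complex ion is [Hg...].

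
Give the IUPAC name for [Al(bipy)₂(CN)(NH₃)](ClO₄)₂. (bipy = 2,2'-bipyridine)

The 2 perchlorate counter-ions carry a total charge of -2, so each complex ion is 2+.
Ligand charges: 1×ammine (neutral), 2×2,2'-bipyridine (neutral), 1×cyano (-1 each); total -1. So Al + (-1) = 2+, giving Al = +3.
Ligands are named alphabetically: ammine before bipyridine before cyano.

amminebis(2,2'-bipyridine)cyanoaluminium(III) perchlorate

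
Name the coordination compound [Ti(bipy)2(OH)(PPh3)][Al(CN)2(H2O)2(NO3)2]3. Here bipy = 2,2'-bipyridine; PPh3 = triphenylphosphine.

bis(2,2'-bipyridine)hydroxo(triphenylphosphine)titanium(IV) diaquadicyanodinitratoaluminate(III)

Both ions are complex: the cation is named first with the plain metal name, the anion second with the -ate form; each ion's ligands are alphabetised independently.
Aluminium is always +3 in its complexes; the anion's ligand charges sum to -4, so the complex anion is 1−.
With 3 anions per cation, the cation must be 3×1 = 3+.
Cation: ligand charges sum to -1; for the ion to be 3+, Ti = +4.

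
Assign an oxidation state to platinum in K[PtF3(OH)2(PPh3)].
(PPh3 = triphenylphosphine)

1 potassium outside the brackets (+1 each) → the complex ion is 1−.
Ligand charges: 2×OH = -2; 1×PPh3 neutral; 3×F = -3; sum -5.
Pt + (-5) = 1− ⇒ Pt is +4.

+4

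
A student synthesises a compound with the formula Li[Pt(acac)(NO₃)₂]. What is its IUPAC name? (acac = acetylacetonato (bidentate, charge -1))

lithium (acetylacetonato)dinitratoplatinate(II)

The 1 lithium counter-ion carries a total charge of +1, so each complex ion is 1−.
Ligand charges: 2×nitrato (-1 each), 1×acetylacetonato (-1 each); total -3. So Pt + (-3) = 1−, giving Pt = +2.
The complex ion is anionic, so platinum takes the -ate form platinate(II).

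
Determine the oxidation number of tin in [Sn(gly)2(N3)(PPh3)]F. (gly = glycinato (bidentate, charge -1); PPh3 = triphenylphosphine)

1 fluoride outside the brackets (-1 each) → the complex ion is 1+.
Ligand charges: 2×gly = -2; 1×N3 = -1; 1×PPh3 neutral; sum -3.
Sn + (-3) = 1+ ⇒ Sn is +4.

+4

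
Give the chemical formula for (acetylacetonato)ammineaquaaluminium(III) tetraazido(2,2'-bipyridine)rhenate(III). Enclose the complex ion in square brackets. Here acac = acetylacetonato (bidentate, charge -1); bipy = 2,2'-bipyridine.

[Al(acac)(H2O)(NH3)][Re(bipy)(N3)4]2

Cation [Al…]: ligand charges -1, Al(III) ⇒ ion charge 2+.
Anion [Re…]: ligand charges -4, Re(III) ⇒ ion charge 1−.
One 2+ cation requires 2 of the 1− anion.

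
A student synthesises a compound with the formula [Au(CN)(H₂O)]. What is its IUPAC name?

There is no counter-ion, so the complex is neutral overall.
Ligand charges: 1×aqua (neutral), 1×cyano (-1 each); total -1. So Au + (-1) = 0, giving Au = +1.
Ligands are named alphabetically: aqua before cyano.

aquacyanogold(I)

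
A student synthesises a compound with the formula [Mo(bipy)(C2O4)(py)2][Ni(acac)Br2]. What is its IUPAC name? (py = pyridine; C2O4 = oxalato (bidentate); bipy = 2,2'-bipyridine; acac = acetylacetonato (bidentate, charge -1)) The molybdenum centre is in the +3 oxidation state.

Mo is given as +3; the cation's ligand charges sum to -2, so the complex cation is 1+.
A 1:1 salt means the anion carries the equal and opposite charge, 1−.
Anion: ligand charges sum to -3; for the ion to be 1−, Ni = +2.

(2,2'-bipyridine)oxalatobis(pyridine)molybdenum(III) (acetylacetonato)dibromonickelate(II)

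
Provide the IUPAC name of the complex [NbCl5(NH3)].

amminepentachloroniobium(V)

There is no counter-ion, so the complex is neutral overall.
Ligand charges: 5×chloro (-1 each), 1×ammine (neutral); total -5. So Nb + (-5) = 0, giving Nb = +5.
Ligands are named alphabetically: ammine before chloro.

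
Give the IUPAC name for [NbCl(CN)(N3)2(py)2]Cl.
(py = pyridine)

diazidochlorocyanobis(pyridine)niobium(V) chloride

The 1 chloride counter-ion carries a total charge of -1, so each complex ion is 1+.
Ligand charges: 2×pyridine (neutral), 2×azido (-1 each), 1×chloro (-1 each), 1×cyano (-1 each); total -4. So Nb + (-4) = 1+, giving Nb = +5.
Ligands are named alphabetically: azido before chloro before cyano before pyridine.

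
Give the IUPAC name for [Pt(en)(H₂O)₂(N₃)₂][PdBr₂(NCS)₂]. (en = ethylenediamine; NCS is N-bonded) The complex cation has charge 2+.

diaquadiazido(ethylenediamine)platinum(IV) dibromodiisothiocyanatopalladate(II)

Both ions are complex: the cation is named first with the plain metal name, the anion second with the -ate form; each ion's ligands are alphabetised independently.
The complex cation is given as 2+; its ligand charges sum to -2, so Pt = +4.
A 1:1 salt means the anion carries the equal and opposite charge, 2−.
Anion: ligand charges sum to -4; for the ion to be 2−, Pd = +2.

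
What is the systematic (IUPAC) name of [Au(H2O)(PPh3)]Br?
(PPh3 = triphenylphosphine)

aqua(triphenylphosphine)gold(I) bromide

The 1 bromide counter-ion carries a total charge of -1, so each complex ion is 1+.
Ligand charges: 1×triphenylphosphine (neutral), 1×aqua (neutral); total 0. So Au + (0) = 1+, giving Au = +1.
Ligands are named alphabetically: aqua before triphenylphosphine.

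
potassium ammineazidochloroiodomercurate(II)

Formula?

K[HgClI(N3)(NH3)]

Ligands: 1 ammine (NH3, neutral), 1 azido (N3, -1), 1 chloro (Cl, -1), 1 iodo (I, -1). Ligand charge sum = -3.
Charge balance with potassium (+1) requires 1 complex ion per 1 potassium.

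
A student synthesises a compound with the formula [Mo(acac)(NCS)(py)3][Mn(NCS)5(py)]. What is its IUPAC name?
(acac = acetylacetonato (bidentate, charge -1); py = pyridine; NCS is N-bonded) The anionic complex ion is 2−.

(acetylacetonato)isothiocyanatotris(pyridine)molybdenum(IV) pentaisothiocyanato(pyridine)manganate(III)

Both ions are complex: the cation is named first with the plain metal name, the anion second with the -ate form; each ion's ligands are alphabetised independently.
The complex anion is given as 2−; its ligand charges sum to -5, so Mn = +3.
A 1:1 salt means the cation carries the equal and opposite charge, 2+.
Cation: ligand charges sum to -2; for the ion to be 2+, Mo = +4.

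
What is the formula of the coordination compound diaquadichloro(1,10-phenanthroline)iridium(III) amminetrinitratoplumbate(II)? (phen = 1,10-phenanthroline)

Cation [Ir…]: ligand charges -2, Ir(III) ⇒ ion charge 1+.
Anion [Pb…]: ligand charges -3, Pb(II) ⇒ ion charge 1−.
One 1+ cation balances one 1− anion.

[IrCl2(H2O)2(phen)][Pb(NH3)(NO3)3]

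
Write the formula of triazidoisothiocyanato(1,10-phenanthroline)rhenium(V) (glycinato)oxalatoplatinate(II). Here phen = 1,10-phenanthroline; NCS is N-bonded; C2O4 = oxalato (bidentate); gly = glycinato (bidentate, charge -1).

Cation [Re…]: ligand charges -4, Re(V) ⇒ ion charge 1+.
Anion [Pt…]: ligand charges -3, Pt(II) ⇒ ion charge 1−.
One 1+ cation balances one 1− anion.

[Re(N3)3(NCS)(phen)][Pt(C2O4)(gly)]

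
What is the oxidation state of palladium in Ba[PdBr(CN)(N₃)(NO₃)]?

1 barium outside the brackets (+2 each) → the complex ion is 2−.
Ligand charges: 1×Br = -1; 1×NO3 = -1; 1×CN = -1; 1×N3 = -1; sum -4.
Pd + (-4) = 2− ⇒ Pd is +2.

+2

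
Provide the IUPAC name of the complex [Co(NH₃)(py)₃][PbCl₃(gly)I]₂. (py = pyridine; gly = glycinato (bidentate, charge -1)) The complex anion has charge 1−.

Both ions are complex: the cation is named first with the plain metal name, the anion second with the -ate form; each ion's ligands are alphabetised independently.
The complex anion is given as 1−; its ligand charges sum to -5, so Pb = +4.
With 2 anions per cation, the cation must be 2×1 = 2+.
Cation: ligand charges sum to 0; for the ion to be 2+, Co = +2.

amminetris(pyridine)cobalt(II) trichloro(glycinato)iodoplumbate(IV)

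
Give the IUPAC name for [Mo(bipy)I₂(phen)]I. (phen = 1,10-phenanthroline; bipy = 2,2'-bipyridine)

The 1 iodide counter-ion carries a total charge of -1, so each complex ion is 1+.
Ligand charges: 2×iodo (-1 each), 1×1,10-phenanthroline (neutral), 1×2,2'-bipyridine (neutral); total -2. So Mo + (-2) = 1+, giving Mo = +3.
Ligands are named alphabetically: bipyridine before iodo before phenanthroline.

(2,2'-bipyridine)diiodo(1,10-phenanthroline)molybdenum(III) iodide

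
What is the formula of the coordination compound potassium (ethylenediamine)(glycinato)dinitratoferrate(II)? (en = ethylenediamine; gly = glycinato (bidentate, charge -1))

K[Fe(en)(gly)(NO3)2]

Ligands: 2 nitrato (NO3, -1), 1 ethylenediamine (en, neutral), 1 glycinato (gly, -1). Ligand charge sum = -3.
With Fe in oxidation state +2, the complex ion is [Fe...]^1−.
Charge balance with potassium (+1) requires 1 complex ion per 1 potassium.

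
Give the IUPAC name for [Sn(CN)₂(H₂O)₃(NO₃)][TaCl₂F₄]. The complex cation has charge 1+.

Both ions are complex: the cation is named first with the plain metal name, the anion second with the -ate form; each ion's ligands are alphabetised independently.
The complex cation is given as 1+; its ligand charges sum to -3, so Sn = +4.
A 1:1 salt means the anion carries the equal and opposite charge, 1−.
Anion: ligand charges sum to -6; for the ion to be 1−, Ta = +5.

triaquadicyanonitratotin(IV) dichlorotetrafluorotantalate(V)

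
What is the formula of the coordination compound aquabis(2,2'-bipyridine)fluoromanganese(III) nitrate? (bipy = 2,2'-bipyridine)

Ligands: 2 2,2'-bipyridine (bipy, neutral), 1 fluoro (F, -1), 1 aqua (H2O, neutral). Ligand charge sum = -1.
Charge balance with nitrate (-1) requires 1 complex ion per 2 nitrate.

[Mn(bipy)2F(H2O)](NO3)2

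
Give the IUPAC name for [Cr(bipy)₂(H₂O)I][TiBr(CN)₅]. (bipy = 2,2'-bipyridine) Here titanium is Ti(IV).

Ti is given as +4; the anion's ligand charges sum to -6, so the complex anion is 2−.
A 1:1 salt means the cation carries the equal and opposite charge, 2+.
Cation: ligand charges sum to -1; for the ion to be 2+, Cr = +3.

aquabis(2,2'-bipyridine)iodochromium(III) bromopentacyanotitanate(IV)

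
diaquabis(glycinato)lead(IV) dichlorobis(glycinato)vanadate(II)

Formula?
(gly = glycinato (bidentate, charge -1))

[Pb(gly)2(H2O)2][VCl2(gly)2]

Cation [Pb…]: ligand charges -2, Pb(IV) ⇒ ion charge 2+.
Anion [V…]: ligand charges -4, V(II) ⇒ ion charge 2−.
One 2+ cation balances one 2− anion.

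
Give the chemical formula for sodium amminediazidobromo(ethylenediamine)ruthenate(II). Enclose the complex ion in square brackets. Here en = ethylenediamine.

Na[RuBr(en)(N3)2(NH3)]

Ligands: 1 bromo (Br, -1), 1 ammine (NH3, neutral), 2 azido (N3, -1), 1 ethylenediamine (en, neutral). Ligand charge sum = -3.
Charge balance with sodium (+1) requires 1 complex ion per 1 sodium.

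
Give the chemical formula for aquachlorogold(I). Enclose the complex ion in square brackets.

[AuCl(H2O)]

Ligands: 1 chloro (Cl, -1), 1 aqua (H2O, neutral). Ligand charge sum = -1.
With Au in oxidation state +1, the complex ion is [Au...].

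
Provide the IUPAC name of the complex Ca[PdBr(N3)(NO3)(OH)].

The 1 calcium counter-ion carries a total charge of +2, so each complex ion is 2−.
Ligand charges: 1×hydroxo (-1 each), 1×azido (-1 each), 1×bromo (-1 each), 1×nitrato (-1 each); total -4. So Pd + (-4) = 2−, giving Pd = +2.
The complex ion is anionic, so palladium takes the -ate form palladate(II).

calcium azidobromohydroxonitratopalladate(II)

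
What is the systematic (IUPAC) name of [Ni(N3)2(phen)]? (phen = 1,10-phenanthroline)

There is no counter-ion, so the complex is neutral overall.
Ligand charges: 2×azido (-1 each), 1×1,10-phenanthroline (neutral); total -2. So Ni + (-2) = 0, giving Ni = +2.
Ligands are named alphabetically: azido before phenanthroline.

diazido(1,10-phenanthroline)nickel(II)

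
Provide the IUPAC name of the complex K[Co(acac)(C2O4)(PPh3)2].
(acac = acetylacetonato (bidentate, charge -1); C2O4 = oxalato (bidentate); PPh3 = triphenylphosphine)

The 1 potassium counter-ion carries a total charge of +1, so each complex ion is 1−.
Ligand charges: 1×acetylacetonato (-1 each), 1×oxalato (-2 each), 2×triphenylphosphine (neutral); total -3. So Co + (-3) = 1−, giving Co = +2.
Ligands are named alphabetically: acetylacetonato before oxalato before triphenylphosphine.
The complex ion is anionic, so cobalt takes the -ate form cobaltate(II).

potassium (acetylacetonato)oxalatobis(triphenylphosphine)cobaltate(II)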